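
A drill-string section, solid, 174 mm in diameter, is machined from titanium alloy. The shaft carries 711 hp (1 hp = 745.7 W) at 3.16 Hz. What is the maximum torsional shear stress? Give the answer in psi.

3740 psi

ω = 2π·3.16 = 19.85 rad/s, so T = P/ω = 711×745.7 / 19.85 = 26700 N·m.
J = πd⁴/32 = π(0.174)⁴/32 = 8.999×10^-5 m⁴.
τ_max = T·r/J = 26700 × 0.0870 / 8.999×10^-5 = 2.582×10^7 Pa.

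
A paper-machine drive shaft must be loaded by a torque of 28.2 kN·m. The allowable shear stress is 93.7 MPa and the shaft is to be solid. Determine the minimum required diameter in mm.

115 mm

For a solid shaft τ_max = 16T/(πd³), so d = (16T/(π τ_allow))^(1/3) = (16·28200/(π·9.37×10^7))^(1/3) = 0.1153 m.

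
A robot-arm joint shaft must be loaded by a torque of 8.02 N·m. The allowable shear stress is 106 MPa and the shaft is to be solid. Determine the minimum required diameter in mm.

7.28 mm

For a solid shaft τ_max = 16T/(πd³), so d = (16T/(π τ_allow))^(1/3) = (16·8.020/(π·1.06×10^8))^(1/3) = 0.007277 m.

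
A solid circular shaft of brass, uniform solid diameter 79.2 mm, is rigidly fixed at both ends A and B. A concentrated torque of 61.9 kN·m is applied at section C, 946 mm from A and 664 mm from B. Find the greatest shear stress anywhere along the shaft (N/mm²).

With uniform GJ and both ends fixed, compatibility θ_AC = θ_CB gives T_A·a = T_B·b, together with T_A + T_B = T₀.
T_A = T₀·b/(a+b) = 61900·664/1610 = 25530 N·m; T_B = 36370 N·m.
τ in each portion: τ_AC = 2.62×10^8 Pa, τ_CB = 3.73×10^8 Pa; maximum is in CB.
τ_max = T_CB·r/J = 36370·0.0396/3.86×10^-6 = 3.729×10^8 Pa.

373 N/mm²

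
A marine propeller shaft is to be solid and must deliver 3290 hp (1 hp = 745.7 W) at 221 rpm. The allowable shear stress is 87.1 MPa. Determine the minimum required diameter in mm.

184 mm

ω = 2π·221/60 = 23.14 rad/s, so T = P/ω = 3290×745.7 / 23.14 = 106000 N·m.
For a solid shaft τ_max = 16T/(πd³), so d = (16T/(π τ_allow))^(1/3) = (16·106000/(π·8.71×10^7))^(1/3) = 0.1837 m.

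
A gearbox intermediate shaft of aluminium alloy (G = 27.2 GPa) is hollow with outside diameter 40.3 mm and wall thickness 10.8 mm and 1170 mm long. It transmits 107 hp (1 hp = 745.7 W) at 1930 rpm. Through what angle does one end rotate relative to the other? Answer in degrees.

3.94°

ω = 2π·1930/60 = 202.1 rad/s, so T = P/ω = 107×745.7 / 202.1 = 394.8 N·m.
J = π(d_o⁴ − d_i⁴)/32 = π(0.0403⁴ − 0.0187⁴)/32 = 2.469×10^-7 m⁴.
θ = T·L/(G·J) = 394.8 × 1.17 / (27.2×10⁹ × 2.469×10^-7) = 0.06877 rad.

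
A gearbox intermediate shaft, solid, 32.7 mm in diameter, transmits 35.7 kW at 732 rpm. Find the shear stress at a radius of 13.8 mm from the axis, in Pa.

5.73e7 Pa

ω = 2π·732/60 = 76.65 rad/s, so T = P/ω = 35.7×10³ / 76.65 = 465.7 N·m.
J = πd⁴/32 = π(0.0327)⁴/32 = 1.123×10^-7 m⁴.
Shear stress varies linearly with radius: τ = T·r/J = 465.7 × 0.0138 / 1.123×10^-7 = 5.726×10^7 Pa.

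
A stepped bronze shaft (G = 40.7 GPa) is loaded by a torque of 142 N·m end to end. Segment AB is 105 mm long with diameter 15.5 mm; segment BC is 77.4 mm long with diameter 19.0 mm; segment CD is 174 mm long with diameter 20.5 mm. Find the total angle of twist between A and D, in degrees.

6.92°

J_AB = π(0.0155)⁴/32 = 5.67×10^-9 m⁴; J_BC = π(0.0190)⁴/32 = 1.28×10^-8 m⁴; J_CD = π(0.0205)⁴/32 = 1.73×10^-8 m⁴.
θ = (T/G)·Σ L_i/J_i = (142.0/40.7×10⁹)·(0.105/5.67×10^-9 + 0.0774/1.28×10^-8 + 0.174/1.73×10^-8) = 0.1208 rad.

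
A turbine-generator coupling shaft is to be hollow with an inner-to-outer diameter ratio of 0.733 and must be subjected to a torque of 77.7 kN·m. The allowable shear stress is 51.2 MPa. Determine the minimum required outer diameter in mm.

For a hollow shaft with d_i/d_o = 0.733: τ_max = 16T/(π d_o³ (1−k⁴)), so d_o = [16T/(π τ_allow (1−k⁴))]^(1/3) = [16·77700/(π·5.12×10^7·0.7113)]^(1/3) = 0.2215 m.

221 mm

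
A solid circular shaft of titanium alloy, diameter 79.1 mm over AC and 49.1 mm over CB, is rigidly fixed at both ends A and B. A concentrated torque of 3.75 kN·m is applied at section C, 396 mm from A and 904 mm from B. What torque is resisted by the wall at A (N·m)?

3520 N·m

Compatibility: T_A·a/J_AC = T_B·b/J_CB with T_A + T_B = T₀.
J_AC = 3.84×10^-6 m⁴, J_CB = 5.71×10^-7 m⁴, so T_A = T₀·(J_AC/a)/((J_AC/a)+(J_CB/b)) = 3521 N·m, T_B = 229.0 N·m.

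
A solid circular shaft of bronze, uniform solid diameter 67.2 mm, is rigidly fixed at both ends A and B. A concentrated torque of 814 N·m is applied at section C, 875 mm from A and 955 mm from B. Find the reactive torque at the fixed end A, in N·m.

With uniform GJ and both ends fixed, compatibility θ_AC = θ_CB gives T_A·a = T_B·b, together with T_A + T_B = T₀.
T_A = T₀·b/(a+b) = 814.0·955/1830 = 424.8 N·m; T_B = 389.2 N·m.

425 N·m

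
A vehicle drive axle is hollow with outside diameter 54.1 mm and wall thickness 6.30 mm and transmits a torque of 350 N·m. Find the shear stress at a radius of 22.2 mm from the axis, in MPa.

14.1 MPa

J = π(d_o⁴ − d_i⁴)/32 = π(0.0541⁴ − 0.0415⁴)/32 = 5.498×10^-7 m⁴.
Shear stress varies linearly with radius: τ = T·r/J = 350.0 × 0.0222 / 5.498×10^-7 = 1.413×10^7 Pa.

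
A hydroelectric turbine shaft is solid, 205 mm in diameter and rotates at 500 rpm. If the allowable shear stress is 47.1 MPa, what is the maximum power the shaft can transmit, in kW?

4170 kW

J = πd⁴/32 = π(0.205)⁴/32 = 1.734×10^-4 m⁴.
T_max = τ_allow·J/r = 4.71×10^7 × 1.734×10^-4 / 0.102 = 79670 N·m.
ω = 2π·500/60 = 52.36 rad/s, so P_max = T_max·ω = 4.172×10^6 W.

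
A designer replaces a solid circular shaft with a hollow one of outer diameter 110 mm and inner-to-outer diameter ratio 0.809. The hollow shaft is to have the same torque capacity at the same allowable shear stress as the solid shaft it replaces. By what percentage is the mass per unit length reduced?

Equal τ_max and T ⇒ the solid shaft needs d_s³ = d_o³(1−k⁴), so d_s = 110·(1−0.809⁴)^(1/3) = 91.29 mm.
Area ratio A_h/A_s = d_o²(1−k²)/d_s² = (1−k²)/(1−k⁴)^(2/3) = 0.5016.
Mass saving = 1 − 0.5016 = 49.8 %.

49.8 %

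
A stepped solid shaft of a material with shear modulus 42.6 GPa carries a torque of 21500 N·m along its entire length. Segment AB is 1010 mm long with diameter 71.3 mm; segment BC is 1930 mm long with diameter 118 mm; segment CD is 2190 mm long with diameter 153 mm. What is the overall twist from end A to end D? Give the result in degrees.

J_AB = π(0.0713)⁴/32 = 2.54×10^-6 m⁴; J_BC = π(0.118)⁴/32 = 1.90×10^-5 m⁴; J_CD = π(0.153)⁴/32 = 5.38×10^-5 m⁴.
θ = (T/G)·Σ L_i/J_i = (21500/42.6×10⁹)·(1.01/2.54×10^-6 + 1.93/1.90×10^-5 + 2.19/5.38×10^-5) = 0.2726 rad.

15.6°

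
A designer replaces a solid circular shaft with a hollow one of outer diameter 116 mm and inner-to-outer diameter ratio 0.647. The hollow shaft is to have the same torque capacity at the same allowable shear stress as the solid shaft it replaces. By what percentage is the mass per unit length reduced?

33.9 %

Equal τ_max and T ⇒ the solid shaft needs d_s³ = d_o³(1−k⁴), so d_s = 116·(1−0.647⁴)^(1/3) = 108.8 mm.
Area ratio A_h/A_s = d_o²(1−k²)/d_s² = (1−k²)/(1−k⁴)^(2/3) = 0.6611.
Mass saving = 1 − 0.6611 = 33.9 %.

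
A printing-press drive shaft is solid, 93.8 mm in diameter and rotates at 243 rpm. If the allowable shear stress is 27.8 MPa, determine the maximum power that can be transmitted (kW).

J = πd⁴/32 = π(0.0938)⁴/32 = 7.600×10^-6 m⁴.
T_max = τ_allow·J/r = 2.78×10^7 × 7.600×10^-6 / 0.0469 = 4505 N·m.
ω = 2π·243/60 = 25.45 rad/s, so P_max = T_max·ω = 1.146×10^5 W.

115 kW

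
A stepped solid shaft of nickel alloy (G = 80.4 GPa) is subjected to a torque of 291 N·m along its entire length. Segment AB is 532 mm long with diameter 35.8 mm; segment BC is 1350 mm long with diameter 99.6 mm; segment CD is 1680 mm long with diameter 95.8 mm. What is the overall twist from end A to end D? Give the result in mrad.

13.2 mrad

J_AB = π(0.0358)⁴/32 = 1.61×10^-7 m⁴; J_BC = π(0.0996)⁴/32 = 9.66×10^-6 m⁴; J_CD = π(0.0958)⁴/32 = 8.27×10^-6 m⁴.
θ = (T/G)·Σ L_i/J_i = (291.0/80.4×10⁹)·(0.532/1.61×10^-7 + 1.35/9.66×10^-6 + 1.68/8.27×10^-6) = 0.01318 rad.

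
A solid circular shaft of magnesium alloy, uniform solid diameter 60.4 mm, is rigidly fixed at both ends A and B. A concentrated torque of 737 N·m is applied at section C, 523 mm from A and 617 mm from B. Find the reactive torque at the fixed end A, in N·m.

399 N·m

With uniform GJ and both ends fixed, compatibility θ_AC = θ_CB gives T_A·a = T_B·b, together with T_A + T_B = T₀.
T_A = T₀·b/(a+b) = 737.0·617/1140 = 398.9 N·m; T_B = 338.1 N·m.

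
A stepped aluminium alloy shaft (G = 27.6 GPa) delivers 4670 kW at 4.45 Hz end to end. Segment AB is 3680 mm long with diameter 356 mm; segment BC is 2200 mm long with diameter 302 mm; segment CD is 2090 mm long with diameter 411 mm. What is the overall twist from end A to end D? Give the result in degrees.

2.00°

ω = 2π·4.45 = 27.96 rad/s, so T = P/ω = 4670×10³ / 27.96 = 167000 N·m.
J_AB = π(0.356)⁴/32 = 1.58×10^-3 m⁴; J_BC = π(0.302)⁴/32 = 8.17×10^-4 m⁴; J_CD = π(0.411)⁴/32 = 2.80×10^-3 m⁴.
θ = (T/G)·Σ L_i/J_i = (167000/27.6×10⁹)·(3.68/1.58×10^-3 + 2.20/8.17×10^-4 + 2.09/2.80×10^-3) = 0.03494 rad.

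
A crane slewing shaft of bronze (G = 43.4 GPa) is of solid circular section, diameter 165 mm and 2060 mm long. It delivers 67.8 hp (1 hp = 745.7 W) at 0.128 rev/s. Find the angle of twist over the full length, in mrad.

41.0 mrad

ω = 2π·0.128 = 0.8042 rad/s, so T = P/ω = 67.8×745.7 / 0.8042 = 62860 N·m.
J = πd⁴/32 = π(0.165)⁴/32 = 7.277×10^-5 m⁴.
θ = T·L/(G·J) = 62860 × 2.06 / (43.4×10⁹ × 7.277×10^-5) = 0.04101 rad.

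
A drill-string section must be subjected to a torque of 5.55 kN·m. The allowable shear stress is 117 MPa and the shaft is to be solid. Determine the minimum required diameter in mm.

62.3 mm

For a solid shaft τ_max = 16T/(πd³), so d = (16T/(π τ_allow))^(1/3) = (16·5550/(π·1.17×10^8))^(1/3) = 0.06228 m.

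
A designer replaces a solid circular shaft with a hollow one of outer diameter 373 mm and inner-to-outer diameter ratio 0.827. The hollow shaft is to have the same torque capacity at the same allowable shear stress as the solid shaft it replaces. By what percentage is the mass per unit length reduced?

Equal τ_max and T ⇒ the solid shaft needs d_s³ = d_o³(1−k⁴), so d_s = 373·(1−0.827⁴)^(1/3) = 302.3 mm.
Area ratio A_h/A_s = d_o²(1−k²)/d_s² = (1−k²)/(1−k⁴)^(2/3) = 0.4813.
Mass saving = 1 − 0.4813 = 51.9 %.

51.9 %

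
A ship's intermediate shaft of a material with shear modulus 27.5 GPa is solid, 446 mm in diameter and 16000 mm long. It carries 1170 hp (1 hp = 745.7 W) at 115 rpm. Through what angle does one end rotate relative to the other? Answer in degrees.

ω = 2π·115/60 = 12.04 rad/s, so T = P/ω = 1170×745.7 / 12.04 = 72450 N·m.
J = πd⁴/32 = π(0.446)⁴/32 = 3.885×10^-3 m⁴.
θ = T·L/(G·J) = 72450 × 16.0 / (27.5×10⁹ × 3.885×10^-3) = 0.01085 rad.

0.622°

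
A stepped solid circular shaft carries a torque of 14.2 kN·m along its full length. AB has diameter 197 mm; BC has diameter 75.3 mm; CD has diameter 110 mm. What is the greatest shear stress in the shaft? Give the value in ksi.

24.6 ksi

Under the same torque, τ_max = 16T/(πd³) is largest where d is smallest — segment BC (d = 75.3 mm).
τ_max = 16·14200/(π·(0.0753)³) = 1.694×10^8 Pa.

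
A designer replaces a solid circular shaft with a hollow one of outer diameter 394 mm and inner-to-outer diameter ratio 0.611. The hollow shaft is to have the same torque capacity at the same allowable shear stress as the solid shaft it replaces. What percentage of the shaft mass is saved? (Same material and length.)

30.7 %

Equal τ_max and T ⇒ the solid shaft needs d_s³ = d_o³(1−k⁴), so d_s = 394·(1−0.611⁴)^(1/3) = 374.8 mm.
Area ratio A_h/A_s = d_o²(1−k²)/d_s² = (1−k²)/(1−k⁴)^(2/3) = 0.6926.
Mass saving = 1 − 0.6926 = 30.7 %.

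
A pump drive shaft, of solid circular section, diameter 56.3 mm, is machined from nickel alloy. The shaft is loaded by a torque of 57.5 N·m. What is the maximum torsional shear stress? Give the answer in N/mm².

1.64 N/mm²

J = πd⁴/32 = π(0.0563)⁴/32 = 9.864×10^-7 m⁴.
τ_max = T·r/J = 57.50 × 0.0281 / 9.864×10^-7 = 1.641×10^6 Pa.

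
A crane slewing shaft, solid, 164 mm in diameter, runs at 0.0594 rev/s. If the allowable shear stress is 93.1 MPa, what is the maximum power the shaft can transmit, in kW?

J = πd⁴/32 = π(0.164)⁴/32 = 7.102×10^-5 m⁴.
T_max = τ_allow·J/r = 9.31×10^7 × 7.102×10^-5 / 0.0820 = 80630 N·m.
ω = 2π·0.0594 = 0.3732 rad/s, so P_max = T_max·ω = 3.009×10^4 W.

30.1 kW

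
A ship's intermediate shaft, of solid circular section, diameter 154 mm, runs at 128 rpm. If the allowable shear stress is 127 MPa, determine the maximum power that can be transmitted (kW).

1220 kW

J = πd⁴/32 = π(0.154)⁴/32 = 5.522×10^-5 m⁴.
T_max = τ_allow·J/r = 1.27×10^8 × 5.522×10^-5 / 0.0770 = 91070 N·m.
ω = 2π·128/60 = 13.40 rad/s, so P_max = T_max·ω = 1.221×10^6 W.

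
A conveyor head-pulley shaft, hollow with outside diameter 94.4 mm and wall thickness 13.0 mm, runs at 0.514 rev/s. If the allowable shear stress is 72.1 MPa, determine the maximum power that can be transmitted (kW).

J = π(d_o⁴ − d_i⁴)/32 = π(0.0944⁴ − 0.0684⁴)/32 = 5.647×10^-6 m⁴.
T_max = τ_allow·J/r = 7.21×10^7 × 5.647×10^-6 / 0.0472 = 8627 N·m.
ω = 2π·0.514 = 3.230 rad/s, so P_max = T_max·ω = 2.786×10^4 W.

27.9 kW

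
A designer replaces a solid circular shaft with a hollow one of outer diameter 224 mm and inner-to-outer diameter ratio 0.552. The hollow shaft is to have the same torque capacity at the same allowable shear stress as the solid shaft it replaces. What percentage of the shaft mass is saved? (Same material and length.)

25.8 %

Equal τ_max and T ⇒ the solid shaft needs d_s³ = d_o³(1−k⁴), so d_s = 224·(1−0.552⁴)^(1/3) = 216.8 mm.
Area ratio A_h/A_s = d_o²(1−k²)/d_s² = (1−k²)/(1−k⁴)^(2/3) = 0.7420.
Mass saving = 1 − 0.7420 = 25.8 %.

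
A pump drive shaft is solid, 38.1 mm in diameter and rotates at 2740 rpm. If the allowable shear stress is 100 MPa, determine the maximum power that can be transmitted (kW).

312 kW

J = πd⁴/32 = π(0.0381)⁴/32 = 2.069×10^-7 m⁴.
T_max = τ_allow·J/r = 1.00×10^8 × 2.069×10^-7 / 0.0191 = 1086 N·m.
ω = 2π·2740/60 = 286.9 rad/s, so P_max = T_max·ω = 3.116×10^5 W.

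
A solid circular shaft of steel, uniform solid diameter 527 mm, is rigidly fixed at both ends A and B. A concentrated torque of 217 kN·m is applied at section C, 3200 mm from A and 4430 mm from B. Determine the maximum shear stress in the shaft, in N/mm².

4.38 N/mm²

With uniform GJ and both ends fixed, compatibility θ_AC = θ_CB gives T_A·a = T_B·b, together with T_A + T_B = T₀.
T_A = T₀·b/(a+b) = 217000·4430/7630 = 126000 N·m; T_B = 91010 N·m.
τ in each portion: τ_AC = 4.38×10^6 Pa, τ_CB = 3.17×10^6 Pa; maximum is in AC.
τ_max = T_AC·r/J = 126000·0.264/7.57×10^-3 = 4.384×10^6 Pa.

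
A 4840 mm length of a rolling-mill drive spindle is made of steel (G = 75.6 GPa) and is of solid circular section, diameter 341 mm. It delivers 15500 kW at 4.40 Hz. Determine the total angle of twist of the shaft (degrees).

1.55°

ω = 2π·4.40 = 27.65 rad/s, so T = P/ω = 15500×10³ / 27.65 = 560700 N·m.
J = πd⁴/32 = π(0.341)⁴/32 = 1.327×10^-3 m⁴.
θ = T·L/(G·J) = 560700 × 4.84 / (75.6×10⁹ × 1.327×10^-3) = 0.02704 rad.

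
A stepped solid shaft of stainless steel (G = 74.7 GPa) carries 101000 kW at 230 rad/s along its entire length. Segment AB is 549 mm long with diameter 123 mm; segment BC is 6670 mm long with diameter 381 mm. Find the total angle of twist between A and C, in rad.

0.163 rad

ω = 230 rad/s, so T = P/ω = 101000×10³ / 230.0 = 439100 N·m.
J_AB = π(0.123)⁴/32 = 2.25×10^-5 m⁴; J_BC = π(0.381)⁴/32 = 2.07×10^-3 m⁴.
θ = (T/G)·Σ L_i/J_i = (439100/74.7×10⁹)·(0.549/2.25×10^-5 + 6.67/2.07×10^-3) = 0.1626 rad.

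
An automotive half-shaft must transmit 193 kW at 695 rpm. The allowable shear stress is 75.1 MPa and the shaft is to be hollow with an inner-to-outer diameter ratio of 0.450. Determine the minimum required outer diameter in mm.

57.2 mm

ω = 2π·695/60 = 72.78 rad/s, so T = P/ω = 193×10³ / 72.78 = 2652 N·m.
For a hollow shaft with d_i/d_o = 0.450: τ_max = 16T/(π d_o³ (1−k⁴)), so d_o = [16T/(π τ_allow (1−k⁴))]^(1/3) = [16·2652/(π·7.51×10^7·0.9590)]^(1/3) = 0.05724 m.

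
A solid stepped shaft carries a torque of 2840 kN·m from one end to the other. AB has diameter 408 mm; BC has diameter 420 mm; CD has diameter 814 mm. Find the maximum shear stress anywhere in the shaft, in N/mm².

213 N/mm²

Under the same torque, τ_max = 16T/(πd³) is largest where d is smallest — segment AB (d = 408 mm).
τ_max = 16·2.840e6/(π·(0.408)³) = 2.130×10^8 Pa.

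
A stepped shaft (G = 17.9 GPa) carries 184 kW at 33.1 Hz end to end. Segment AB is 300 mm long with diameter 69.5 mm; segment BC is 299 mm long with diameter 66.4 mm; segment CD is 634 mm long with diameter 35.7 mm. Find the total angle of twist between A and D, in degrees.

12.1°

ω = 2π·33.1 = 208.0 rad/s, so T = P/ω = 184×10³ / 208.0 = 884.7 N·m.
J_AB = π(0.0695)⁴/32 = 2.29×10^-6 m⁴; J_BC = π(0.0664)⁴/32 = 1.91×10^-6 m⁴; J_CD = π(0.0357)⁴/32 = 1.59×10^-7 m⁴.
θ = (T/G)·Σ L_i/J_i = (884.7/17.9×10⁹)·(0.300/2.29×10^-6 + 0.299/1.91×10^-6 + 0.634/1.59×10^-7) = 0.2107 rad.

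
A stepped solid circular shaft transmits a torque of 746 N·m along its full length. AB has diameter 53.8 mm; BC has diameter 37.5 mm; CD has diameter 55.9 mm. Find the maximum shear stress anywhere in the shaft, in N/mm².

72.0 N/mm²

Under the same torque, τ_max = 16T/(πd³) is largest where d is smallest — segment BC (d = 37.5 mm).
τ_max = 16·746.0/(π·(0.0375)³) = 7.205×10^7 Pa.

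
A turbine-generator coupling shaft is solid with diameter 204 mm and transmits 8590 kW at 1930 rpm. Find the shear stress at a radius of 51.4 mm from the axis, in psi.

ω = 2π·1930/60 = 202.1 rad/s, so T = P/ω = 8590×10³ / 202.1 = 42500 N·m.
J = πd⁴/32 = π(0.204)⁴/32 = 1.700×10^-4 m⁴.
Shear stress varies linearly with radius: τ = T·r/J = 42500 × 0.0514 / 1.700×10^-4 = 1.285×10^7 Pa.

1860 psi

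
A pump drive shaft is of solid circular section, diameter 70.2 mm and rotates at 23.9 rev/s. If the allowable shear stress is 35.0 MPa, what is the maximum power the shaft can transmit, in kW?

357 kW

J = πd⁴/32 = π(0.0702)⁴/32 = 2.384×10^-6 m⁴.
T_max = τ_allow·J/r = 3.50×10^7 × 2.384×10^-6 / 0.0351 = 2377 N·m.
ω = 2π·23.9 = 150.2 rad/s, so P_max = T_max·ω = 3.570×10^5 W.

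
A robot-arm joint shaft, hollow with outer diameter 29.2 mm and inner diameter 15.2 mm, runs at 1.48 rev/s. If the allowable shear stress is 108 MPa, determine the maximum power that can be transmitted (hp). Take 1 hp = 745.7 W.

6.10 hp

J = π(d_o⁴ − d_i⁴)/32 = π(0.0292⁴ − 0.0152⁴)/32 = 6.613×10^-8 m⁴.
T_max = τ_allow·J/r = 1.08×10^8 × 6.613×10^-8 / 0.0146 = 489.2 N·m.
ω = 2π·1.48 = 9.299 rad/s, so P_max = T_max·ω = 4549 W.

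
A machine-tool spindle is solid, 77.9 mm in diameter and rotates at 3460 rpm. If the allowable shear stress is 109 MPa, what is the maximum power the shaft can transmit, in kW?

J = πd⁴/32 = π(0.0779)⁴/32 = 3.615×10^-6 m⁴.
T_max = τ_allow·J/r = 1.09×10^8 × 3.615×10^-6 / 0.0390 = 10120 N·m.
ω = 2π·3460/60 = 362.3 rad/s, so P_max = T_max·ω = 3.666×10^6 W.

3670 kW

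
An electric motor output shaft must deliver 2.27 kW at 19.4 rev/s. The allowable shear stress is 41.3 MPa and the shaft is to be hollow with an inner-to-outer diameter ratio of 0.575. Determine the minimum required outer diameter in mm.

13.7 mm

ω = 2π·19.4 = 121.9 rad/s, so T = P/ω = 2.27×10³ / 121.9 = 18.62 N·m.
For a hollow shaft with d_i/d_o = 0.575: τ_max = 16T/(π d_o³ (1−k⁴)), so d_o = [16T/(π τ_allow (1−k⁴))]^(1/3) = [16·18.62/(π·4.13×10^7·0.8907)]^(1/3) = 0.01371 m.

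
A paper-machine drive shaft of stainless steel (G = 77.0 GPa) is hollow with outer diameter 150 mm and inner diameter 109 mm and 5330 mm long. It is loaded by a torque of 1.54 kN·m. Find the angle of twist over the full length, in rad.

0.00297 rad

J = π(d_o⁴ − d_i⁴)/32 = π(0.150⁴ − 0.109⁴)/32 = 3.584×10^-5 m⁴.
θ = T·L/(G·J) = 1540 × 5.33 / (77.0×10⁹ × 3.584×10^-5) = 2.974×10^-3 rad.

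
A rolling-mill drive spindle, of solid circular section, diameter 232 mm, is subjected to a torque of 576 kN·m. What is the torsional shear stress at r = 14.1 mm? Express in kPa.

J = πd⁴/32 = π(0.232)⁴/32 = 2.844×10^-4 m⁴.
Shear stress varies linearly with radius: τ = T·r/J = 576000 × 0.0141 / 2.844×10^-4 = 2.856×10^7 Pa.

28600 kPa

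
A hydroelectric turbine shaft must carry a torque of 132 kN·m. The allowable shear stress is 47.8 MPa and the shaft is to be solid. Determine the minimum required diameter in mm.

241 mm

For a solid shaft τ_max = 16T/(πd³), so d = (16T/(π τ_allow))^(1/3) = (16·132000/(π·4.78×10^7))^(1/3) = 0.2414 m.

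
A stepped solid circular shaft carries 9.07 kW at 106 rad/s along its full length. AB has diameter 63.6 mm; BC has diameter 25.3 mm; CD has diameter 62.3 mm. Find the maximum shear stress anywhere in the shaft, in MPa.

26.9 MPa

ω = 106 rad/s, so T = P/ω = 9.07×10³ / 106.0 = 85.57 N·m.
Under the same torque, τ_max = 16T/(πd³) is largest where d is smallest — segment BC (d = 25.3 mm).
τ_max = 16·85.57/(π·(0.0253)³) = 2.691×10^7 Pa.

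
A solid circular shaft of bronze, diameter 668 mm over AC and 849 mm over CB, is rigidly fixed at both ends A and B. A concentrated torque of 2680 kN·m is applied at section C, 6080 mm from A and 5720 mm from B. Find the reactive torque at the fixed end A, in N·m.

710000 N·m

Compatibility: T_A·a/J_AC = T_B·b/J_CB with T_A + T_B = T₀.
J_AC = 0.0195 m⁴, J_CB = 0.0510 m⁴, so T_A = T₀·(J_AC/a)/((J_AC/a)+(J_CB/b)) = 710200 N·m, T_B = 1.970e6 N·m.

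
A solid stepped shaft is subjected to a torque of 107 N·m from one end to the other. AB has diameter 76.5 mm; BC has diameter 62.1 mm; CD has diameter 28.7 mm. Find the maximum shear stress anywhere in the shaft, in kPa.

Under the same torque, τ_max = 16T/(πd³) is largest where d is smallest — segment CD (d = 28.7 mm).
τ_max = 16·107.0/(π·(0.0287)³) = 2.305×10^7 Pa.

23100 kPa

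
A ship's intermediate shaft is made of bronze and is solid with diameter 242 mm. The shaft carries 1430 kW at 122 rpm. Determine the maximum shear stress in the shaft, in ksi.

5.83 ksi

ω = 2π·122/60 = 12.78 rad/s, so T = P/ω = 1430×10³ / 12.78 = 111900 N·m.
J = πd⁴/32 = π(0.242)⁴/32 = 3.367×10^-4 m⁴.
τ_max = T·r/J = 111900 × 0.121 / 3.367×10^-4 = 4.022×10^7 Pa.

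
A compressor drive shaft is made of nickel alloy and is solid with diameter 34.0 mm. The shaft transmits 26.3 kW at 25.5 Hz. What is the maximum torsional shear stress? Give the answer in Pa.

2.13e7 Pa

ω = 2π·25.5 = 160.2 rad/s, so T = P/ω = 26.3×10³ / 160.2 = 164.1 N·m.
J = πd⁴/32 = π(0.0340)⁴/32 = 1.312×10^-7 m⁴.
τ_max = T·r/J = 164.1 × 0.0170 / 1.312×10^-7 = 2.127×10^7 Pa.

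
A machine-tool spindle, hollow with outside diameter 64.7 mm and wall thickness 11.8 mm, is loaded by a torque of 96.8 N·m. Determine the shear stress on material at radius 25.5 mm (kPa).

J = π(d_o⁴ − d_i⁴)/32 = π(0.0647⁴ − 0.0411⁴)/32 = 1.440×10^-6 m⁴.
Shear stress varies linearly with radius: τ = T·r/J = 96.80 × 0.0255 / 1.440×10^-6 = 1.714×10^6 Pa.

1710 kPa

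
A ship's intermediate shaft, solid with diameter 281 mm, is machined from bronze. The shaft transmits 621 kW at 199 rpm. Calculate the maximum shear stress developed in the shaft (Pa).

6.84e6 Pa

ω = 2π·199/60 = 20.84 rad/s, so T = P/ω = 621×10³ / 20.84 = 29800 N·m.
J = πd⁴/32 = π(0.281)⁴/32 = 6.121×10^-4 m⁴.
τ_max = T·r/J = 29800 × 0.141 / 6.121×10^-4 = 6.840×10^6 Pa.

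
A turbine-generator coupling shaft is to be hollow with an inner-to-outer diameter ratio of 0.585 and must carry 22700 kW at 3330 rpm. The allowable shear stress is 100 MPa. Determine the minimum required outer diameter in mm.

155 mm

ω = 2π·3330/60 = 348.7 rad/s, so T = P/ω = 22700×10³ / 348.7 = 65100 N·m.
For a hollow shaft with d_i/d_o = 0.585: τ_max = 16T/(π d_o³ (1−k⁴)), so d_o = [16T/(π τ_allow (1−k⁴))]^(1/3) = [16·65100/(π·1.00×10^8·0.8829)]^(1/3) = 0.1554 m.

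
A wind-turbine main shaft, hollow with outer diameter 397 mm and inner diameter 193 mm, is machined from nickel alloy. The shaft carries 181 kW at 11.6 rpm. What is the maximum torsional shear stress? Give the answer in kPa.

ω = 2π·11.6/60 = 1.215 rad/s, so T = P/ω = 181×10³ / 1.215 = 149000 N·m.
J = π(d_o⁴ − d_i⁴)/32 = π(0.397⁴ − 0.193⁴)/32 = 2.303×10^-3 m⁴.
τ_max = T·r/J = 149000 × 0.199 / 2.303×10^-3 = 1.285×10^7 Pa.

12800 kPa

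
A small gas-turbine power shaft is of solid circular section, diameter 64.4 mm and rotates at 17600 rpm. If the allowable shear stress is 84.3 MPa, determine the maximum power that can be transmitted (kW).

8150 kW

J = πd⁴/32 = π(0.0644)⁴/32 = 1.689×10^-6 m⁴.
T_max = τ_allow·J/r = 8.43×10^7 × 1.689×10^-6 / 0.0322 = 4421 N·m.
ω = 2π·17600/60 = 1843 rad/s, so P_max = T_max·ω = 8.148×10^6 W.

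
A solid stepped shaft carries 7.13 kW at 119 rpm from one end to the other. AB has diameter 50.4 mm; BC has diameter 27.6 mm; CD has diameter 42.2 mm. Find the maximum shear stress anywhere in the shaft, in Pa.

ω = 2π·119/60 = 12.46 rad/s, so T = P/ω = 7.13×10³ / 12.46 = 572.2 N·m.
Under the same torque, τ_max = 16T/(πd³) is largest where d is smallest — segment BC (d = 27.6 mm).
τ_max = 16·572.2/(π·(0.0276)³) = 1.386×10^8 Pa.

1.39e8 Pa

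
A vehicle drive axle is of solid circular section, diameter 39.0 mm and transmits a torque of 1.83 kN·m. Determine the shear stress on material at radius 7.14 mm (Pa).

5.75e7 Pa

J = πd⁴/32 = π(0.0390)⁴/32 = 2.271×10^-7 m⁴.
Shear stress varies linearly with radius: τ = T·r/J = 1830 × 0.00714 / 2.271×10^-7 = 5.753×10^7 Pa.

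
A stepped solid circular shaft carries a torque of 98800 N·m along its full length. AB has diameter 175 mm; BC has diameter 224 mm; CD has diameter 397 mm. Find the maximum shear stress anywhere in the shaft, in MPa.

Under the same torque, τ_max = 16T/(πd³) is largest where d is smallest — segment AB (d = 175 mm).
τ_max = 16·98800/(π·(0.175)³) = 9.389×10^7 Pa.

93.9 MPa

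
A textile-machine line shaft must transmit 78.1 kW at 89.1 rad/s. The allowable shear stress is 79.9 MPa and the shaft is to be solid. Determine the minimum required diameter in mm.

38.2 mm

ω = 89.1 rad/s, so T = P/ω = 78.1×10³ / 89.10 = 876.5 N·m.
For a solid shaft τ_max = 16T/(πd³), so d = (16T/(π τ_allow))^(1/3) = (16·876.5/(π·7.99×10^7))^(1/3) = 0.03823 m.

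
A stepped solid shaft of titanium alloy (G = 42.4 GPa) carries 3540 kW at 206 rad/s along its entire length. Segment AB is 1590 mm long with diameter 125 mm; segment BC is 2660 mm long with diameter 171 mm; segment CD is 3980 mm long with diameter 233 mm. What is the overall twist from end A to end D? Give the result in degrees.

2.60°

ω = 206 rad/s, so T = P/ω = 3540×10³ / 206.0 = 17180 N·m.
J_AB = π(0.125)⁴/32 = 2.40×10^-5 m⁴; J_BC = π(0.171)⁴/32 = 8.39×10^-5 m⁴; J_CD = π(0.233)⁴/32 = 2.89×10^-4 m⁴.
θ = (T/G)·Σ L_i/J_i = (17180/42.4×10⁹)·(1.59/2.40×10^-5 + 2.66/8.39×10^-5 + 3.98/2.89×10^-4) = 0.04530 rad.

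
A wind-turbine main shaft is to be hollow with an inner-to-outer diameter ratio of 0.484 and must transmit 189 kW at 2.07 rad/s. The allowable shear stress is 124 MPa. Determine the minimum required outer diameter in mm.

ω = 2.07 rad/s, so T = P/ω = 189×10³ / 2.070 = 91300 N·m.
For a hollow shaft with d_i/d_o = 0.484: τ_max = 16T/(π d_o³ (1−k⁴)), so d_o = [16T/(π τ_allow (1−k⁴))]^(1/3) = [16·91300/(π·1.24×10^8·0.9451)]^(1/3) = 0.1583 m.

158 mm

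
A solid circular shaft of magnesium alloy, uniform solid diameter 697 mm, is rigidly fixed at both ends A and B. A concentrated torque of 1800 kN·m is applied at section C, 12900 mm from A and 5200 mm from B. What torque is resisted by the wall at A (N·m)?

517000 N·m

With uniform GJ and both ends fixed, compatibility θ_AC = θ_CB gives T_A·a = T_B·b, together with T_A + T_B = T₀.
T_A = T₀·b/(a+b) = 1.800e6·5200/18100 = 517100 N·m; T_B = 1.283e6 N·m.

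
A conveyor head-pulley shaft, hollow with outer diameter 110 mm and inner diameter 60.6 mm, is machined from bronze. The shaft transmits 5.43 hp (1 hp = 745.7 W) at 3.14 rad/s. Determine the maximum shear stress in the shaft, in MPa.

5.43 MPa

ω = 3.14 rad/s, so T = P/ω = 5.43×745.7 / 3.140 = 1290 N·m.
J = π(d_o⁴ − d_i⁴)/32 = π(0.110⁴ − 0.0606⁴)/32 = 1.305×10^-5 m⁴.
τ_max = T·r/J = 1290 × 0.0550 / 1.305×10^-5 = 5.435×10^6 Pa.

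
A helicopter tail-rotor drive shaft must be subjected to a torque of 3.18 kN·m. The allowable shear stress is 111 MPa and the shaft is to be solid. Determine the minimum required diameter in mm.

For a solid shaft τ_max = 16T/(πd³), so d = (16T/(π τ_allow))^(1/3) = (16·3180/(π·1.11×10^8))^(1/3) = 0.05265 m.

52.6 mm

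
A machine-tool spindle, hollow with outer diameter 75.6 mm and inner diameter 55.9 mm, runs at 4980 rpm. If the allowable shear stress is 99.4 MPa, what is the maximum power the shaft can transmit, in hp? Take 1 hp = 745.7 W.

J = π(d_o⁴ − d_i⁴)/32 = π(0.0756⁴ − 0.0559⁴)/32 = 2.248×10^-6 m⁴.
T_max = τ_allow·J/r = 9.94×10^7 × 2.248×10^-6 / 0.0378 = 5912 N·m.
ω = 2π·4980/60 = 521.5 rad/s, so P_max = T_max·ω = 3.083×10^6 W.

4130 hp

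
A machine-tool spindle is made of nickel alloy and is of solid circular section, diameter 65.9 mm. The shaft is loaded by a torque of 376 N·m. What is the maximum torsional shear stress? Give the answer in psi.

970 psi

J = πd⁴/32 = π(0.0659)⁴/32 = 1.852×10^-6 m⁴.
τ_max = T·r/J = 376.0 × 0.0330 / 1.852×10^-6 = 6.691×10^6 Pa.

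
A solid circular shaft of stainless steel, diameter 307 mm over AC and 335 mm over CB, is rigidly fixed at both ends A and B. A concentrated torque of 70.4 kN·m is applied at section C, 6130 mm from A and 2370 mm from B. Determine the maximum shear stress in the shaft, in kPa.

7490 kPa

Compatibility: T_A·a/J_AC = T_B·b/J_CB with T_A + T_B = T₀.
J_AC = 8.72×10^-4 m⁴, J_CB = 1.24×10^-3 m⁴, so T_A = T₀·(J_AC/a)/((J_AC/a)+(J_CB/b)) = 15080 N·m, T_B = 55320 N·m.
τ in each portion: τ_AC = 2.66×10^6 Pa, τ_CB = 7.49×10^6 Pa; maximum is in CB.
τ_max = T_CB·r/J = 55320·0.168/1.24×10^-3 = 7.494×10^6 Pa.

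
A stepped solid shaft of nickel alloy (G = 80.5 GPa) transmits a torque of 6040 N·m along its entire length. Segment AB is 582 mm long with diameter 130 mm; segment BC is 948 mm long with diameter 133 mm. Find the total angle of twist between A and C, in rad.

0.00387 rad

J_AB = π(0.130)⁴/32 = 2.80×10^-5 m⁴; J_BC = π(0.133)⁴/32 = 3.07×10^-5 m⁴.
θ = (T/G)·Σ L_i/J_i = (6040/80.5×10⁹)·(0.582/2.80×10^-5 + 0.948/3.07×10^-5) = 3.873×10^-3 rad.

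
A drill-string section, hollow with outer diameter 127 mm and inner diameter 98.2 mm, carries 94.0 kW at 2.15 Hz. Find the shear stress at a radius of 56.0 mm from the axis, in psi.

ω = 2π·2.15 = 13.51 rad/s, so T = P/ω = 94.0×10³ / 13.51 = 6958 N·m.
J = π(d_o⁴ − d_i⁴)/32 = π(0.127⁴ − 0.0982⁴)/32 = 1.641×10^-5 m⁴.
Shear stress varies linearly with radius: τ = T·r/J = 6958 × 0.0560 / 1.641×10^-5 = 2.375×10^7 Pa.

3440 psi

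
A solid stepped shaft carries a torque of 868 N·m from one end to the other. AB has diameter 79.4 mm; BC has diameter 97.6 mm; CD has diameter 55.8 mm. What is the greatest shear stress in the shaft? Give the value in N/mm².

Under the same torque, τ_max = 16T/(πd³) is largest where d is smallest — segment CD (d = 55.8 mm).
τ_max = 16·868.0/(π·(0.0558)³) = 2.544×10^7 Pa.

25.4 N/mm²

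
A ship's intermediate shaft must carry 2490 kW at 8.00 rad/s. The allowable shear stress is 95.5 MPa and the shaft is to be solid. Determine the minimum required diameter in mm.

ω = 8.00 rad/s, so T = P/ω = 2490×10³ / 8.000 = 311200 N·m.
For a solid shaft τ_max = 16T/(πd³), so d = (16T/(π τ_allow))^(1/3) = (16·311200/(π·9.55×10^7))^(1/3) = 0.2551 m.

255 mm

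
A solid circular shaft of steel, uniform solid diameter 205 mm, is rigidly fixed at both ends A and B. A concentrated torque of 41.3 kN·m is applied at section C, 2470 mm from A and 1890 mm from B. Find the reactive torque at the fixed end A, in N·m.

With uniform GJ and both ends fixed, compatibility θ_AC = θ_CB gives T_A·a = T_B·b, together with T_A + T_B = T₀.
T_A = T₀·b/(a+b) = 41300·1890/4360 = 17900 N·m; T_B = 23400 N·m.

17900 N·m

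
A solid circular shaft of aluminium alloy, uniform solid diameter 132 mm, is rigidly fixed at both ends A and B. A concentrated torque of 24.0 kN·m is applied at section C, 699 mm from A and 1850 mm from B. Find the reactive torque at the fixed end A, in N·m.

17400 N·m

With uniform GJ and both ends fixed, compatibility θ_AC = θ_CB gives T_A·a = T_B·b, together with T_A + T_B = T₀.
T_A = T₀·b/(a+b) = 24000·1850/2549 = 17420 N·m; T_B = 6581 N·m.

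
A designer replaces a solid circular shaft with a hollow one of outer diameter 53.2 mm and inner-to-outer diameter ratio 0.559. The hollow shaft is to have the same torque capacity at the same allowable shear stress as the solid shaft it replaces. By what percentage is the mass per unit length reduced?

26.4 %

Equal τ_max and T ⇒ the solid shaft needs d_s³ = d_o³(1−k⁴), so d_s = 53.2·(1−0.559⁴)^(1/3) = 51.41 mm.
Area ratio A_h/A_s = d_o²(1−k²)/d_s² = (1−k²)/(1−k⁴)^(2/3) = 0.7363.
Mass saving = 1 − 0.7363 = 26.4 %.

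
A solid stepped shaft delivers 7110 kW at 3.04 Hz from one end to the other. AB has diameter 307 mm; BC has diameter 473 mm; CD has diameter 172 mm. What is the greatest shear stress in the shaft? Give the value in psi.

54000 psi

ω = 2π·3.04 = 19.10 rad/s, so T = P/ω = 7110×10³ / 19.10 = 372200 N·m.
Under the same torque, τ_max = 16T/(πd³) is largest where d is smallest — segment CD (d = 172 mm).
τ_max = 16·372200/(π·(0.172)³) = 3.726×10^8 Pa.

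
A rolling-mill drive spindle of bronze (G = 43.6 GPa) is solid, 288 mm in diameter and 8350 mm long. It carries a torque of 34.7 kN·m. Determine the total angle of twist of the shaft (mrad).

9.84 mrad

J = πd⁴/32 = π(0.288)⁴/32 = 6.754×10^-4 m⁴.
θ = T·L/(G·J) = 34700 × 8.35 / (43.6×10⁹ × 6.754×10^-4) = 9.839×10^-3 rad.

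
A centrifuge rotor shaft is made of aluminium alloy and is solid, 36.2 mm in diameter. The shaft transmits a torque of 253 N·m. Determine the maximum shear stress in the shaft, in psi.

J = πd⁴/32 = π(0.0362)⁴/32 = 1.686×10^-7 m⁴.
τ_max = T·r/J = 253.0 × 0.0181 / 1.686×10^-7 = 2.716×10^7 Pa.

3940 psi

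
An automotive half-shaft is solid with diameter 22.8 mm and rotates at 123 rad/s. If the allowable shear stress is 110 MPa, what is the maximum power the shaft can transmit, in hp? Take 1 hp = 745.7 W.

J = πd⁴/32 = π(0.0228)⁴/32 = 2.653×10^-8 m⁴.
T_max = τ_allow·J/r = 1.10×10^8 × 2.653×10^-8 / 0.0114 = 256.0 N·m.
ω = 123 rad/s, so P_max = T_max·ω = 3.149×10^4 W.

42.2 hp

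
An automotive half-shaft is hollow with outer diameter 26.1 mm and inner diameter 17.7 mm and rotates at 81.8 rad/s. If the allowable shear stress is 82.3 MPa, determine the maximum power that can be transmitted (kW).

J = π(d_o⁴ − d_i⁴)/32 = π(0.0261⁴ − 0.0177⁴)/32 = 3.592×10^-8 m⁴.
T_max = τ_allow·J/r = 8.23×10^7 × 3.592×10^-8 / 0.0131 = 226.5 N·m.
ω = 81.8 rad/s, so P_max = T_max·ω = 1.853×10^4 W.

18.5 kW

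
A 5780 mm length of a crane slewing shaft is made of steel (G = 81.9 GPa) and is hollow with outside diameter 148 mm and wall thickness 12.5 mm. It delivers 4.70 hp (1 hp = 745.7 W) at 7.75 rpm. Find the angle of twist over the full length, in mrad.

ω = 2π·7.75/60 = 0.8116 rad/s, so T = P/ω = 4.70×745.7 / 0.8116 = 4318 N·m.
J = π(d_o⁴ − d_i⁴)/32 = π(0.148⁴ − 0.123⁴)/32 = 2.463×10^-5 m⁴.
θ = T·L/(G·J) = 4318 × 5.78 / (81.9×10⁹ × 2.463×10^-5) = 0.01237 rad.

12.4 mrad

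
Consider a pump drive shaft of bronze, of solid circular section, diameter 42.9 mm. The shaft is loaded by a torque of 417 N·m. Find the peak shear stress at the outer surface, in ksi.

J = πd⁴/32 = π(0.0429)⁴/32 = 3.325×10^-7 m⁴.
τ_max = T·r/J = 417.0 × 0.0215 / 3.325×10^-7 = 2.690×10^7 Pa.

3.90 ksi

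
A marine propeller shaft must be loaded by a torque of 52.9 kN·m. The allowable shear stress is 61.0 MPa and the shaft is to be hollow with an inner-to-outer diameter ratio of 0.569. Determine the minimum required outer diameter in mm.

For a hollow shaft with d_i/d_o = 0.569: τ_max = 16T/(π d_o³ (1−k⁴)), so d_o = [16T/(π τ_allow (1−k⁴))]^(1/3) = [16·52900/(π·6.10×10^7·0.8952)]^(1/3) = 0.1702 m.

170 mm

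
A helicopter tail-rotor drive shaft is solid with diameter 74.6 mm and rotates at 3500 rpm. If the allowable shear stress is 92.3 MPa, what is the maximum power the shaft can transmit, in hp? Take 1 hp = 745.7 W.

3700 hp

J = πd⁴/32 = π(0.0746)⁴/32 = 3.041×10^-6 m⁴.
T_max = τ_allow·J/r = 9.23×10^7 × 3.041×10^-6 / 0.0373 = 7524 N·m.
ω = 2π·3500/60 = 366.5 rad/s, so P_max = T_max·ω = 2.758×10^6 W.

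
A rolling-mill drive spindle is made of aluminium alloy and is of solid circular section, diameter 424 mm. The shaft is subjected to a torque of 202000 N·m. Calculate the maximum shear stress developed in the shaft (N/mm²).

J = πd⁴/32 = π(0.424)⁴/32 = 3.173×10^-3 m⁴.
τ_max = T·r/J = 202000 × 0.212 / 3.173×10^-3 = 1.350×10^7 Pa.

13.5 N/mm²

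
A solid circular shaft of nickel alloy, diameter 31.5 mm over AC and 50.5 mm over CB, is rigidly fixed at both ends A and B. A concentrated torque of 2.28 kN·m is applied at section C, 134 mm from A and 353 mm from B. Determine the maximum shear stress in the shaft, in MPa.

106 MPa

Compatibility: T_A·a/J_AC = T_B·b/J_CB with T_A + T_B = T₀.
J_AC = 9.67×10^-8 m⁴, J_CB = 6.39×10^-7 m⁴, so T_A = T₀·(J_AC/a)/((J_AC/a)+(J_CB/b)) = 650.0 N·m, T_B = 1630 N·m.
τ in each portion: τ_AC = 1.06×10^8 Pa, τ_CB = 6.45×10^7 Pa; maximum is in AC.
τ_max = T_AC·r/J = 650.0·0.0158/9.67×10^-8 = 1.059×10^8 Pa.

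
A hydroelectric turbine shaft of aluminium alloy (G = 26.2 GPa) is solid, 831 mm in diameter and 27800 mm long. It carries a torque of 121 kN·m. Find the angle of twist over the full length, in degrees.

0.157°

J = πd⁴/32 = π(0.831)⁴/32 = 0.04682 m⁴.
θ = T·L/(G·J) = 121000 × 27.8 / (26.2×10⁹ × 0.04682) = 2.742×10^-3 rad.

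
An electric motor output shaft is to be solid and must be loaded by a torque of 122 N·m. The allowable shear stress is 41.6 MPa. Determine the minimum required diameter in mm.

For a solid shaft τ_max = 16T/(πd³), so d = (16T/(π τ_allow))^(1/3) = (16·122.0/(π·4.16×10^7))^(1/3) = 0.02463 m.

24.6 mm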